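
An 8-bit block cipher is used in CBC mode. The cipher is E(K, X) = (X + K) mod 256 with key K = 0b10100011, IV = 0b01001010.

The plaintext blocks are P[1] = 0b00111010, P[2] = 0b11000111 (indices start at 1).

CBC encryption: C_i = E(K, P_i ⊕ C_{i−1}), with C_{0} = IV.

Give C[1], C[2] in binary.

C[1]: P[1] ⊕ 0b01001010 = 0b01110000; E(K, 0b01110000) = 0b00010011.
C[2]: P[2] ⊕ 0b00010011 = 0b11010100; E(K, 0b11010100) = 0b01110111.

C[1] = 0b00010011, C[2] = 0b01110111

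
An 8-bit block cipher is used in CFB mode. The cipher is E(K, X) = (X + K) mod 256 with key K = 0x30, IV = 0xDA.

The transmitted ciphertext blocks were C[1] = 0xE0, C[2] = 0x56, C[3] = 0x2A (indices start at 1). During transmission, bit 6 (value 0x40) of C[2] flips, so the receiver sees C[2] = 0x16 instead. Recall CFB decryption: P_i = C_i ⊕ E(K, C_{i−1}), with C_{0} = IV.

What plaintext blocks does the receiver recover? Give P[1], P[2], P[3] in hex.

Only C[2] changed, to 0x16. In CFB, a change in C_i flips the same bit in P_i and garbles P_{i+1}. Decrypting the received ciphertext:
P[1]: E(K, 0xDA) = 0x0A; 0xE0 ⊕ 0x0A = 0xEA.
P[2]: E(K, 0xE0) = 0x10; 0x16 ⊕ 0x10 = 0x06.
P[3]: E(K, 0x16) = 0x46; 0x2A ⊕ 0x46 = 0x6C.
Blocks that differ from the original plaintext: P[2], P[3].

P[1] = 0xEA, P[2] = 0x06, P[3] = 0x6C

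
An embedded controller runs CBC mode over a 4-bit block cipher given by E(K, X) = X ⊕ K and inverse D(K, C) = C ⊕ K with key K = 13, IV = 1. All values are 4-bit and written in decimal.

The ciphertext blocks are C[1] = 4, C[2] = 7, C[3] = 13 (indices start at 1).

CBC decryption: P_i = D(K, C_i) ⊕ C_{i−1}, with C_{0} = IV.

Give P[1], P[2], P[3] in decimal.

P[1] = 8, P[2] = 14, P[3] = 7

P[1]: D(K, 4) = 9; 9 ⊕ 1 = 8.
P[2]: D(K, 7) = 10; 10 ⊕ 4 = 14.
P[3]: D(K, 13) = 0; 0 ⊕ 7 = 7.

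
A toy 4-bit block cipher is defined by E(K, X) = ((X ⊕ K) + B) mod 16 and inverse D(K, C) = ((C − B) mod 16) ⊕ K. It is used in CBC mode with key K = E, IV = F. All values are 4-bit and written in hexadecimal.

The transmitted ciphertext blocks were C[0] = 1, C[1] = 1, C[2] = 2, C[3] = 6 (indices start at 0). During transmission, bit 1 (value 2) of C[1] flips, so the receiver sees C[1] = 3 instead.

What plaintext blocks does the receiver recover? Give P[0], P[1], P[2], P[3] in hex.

CBC decryption: P_i = D(K, C_i) ⊕ C_{i−1}, with C_{−1} = IV.
Only C[1] changed, to 3. In CBC, a change in C_i garbles P_i and flips the same bit in P_{i+1}. Decrypting the received ciphertext:
P[0]: D(K, 1) = 8; 8 ⊕ F = 7.
P[1]: D(K, 3) = 6; 6 ⊕ 1 = 7.
P[2]: D(K, 2) = 9; 9 ⊕ 3 = A.
P[3]: D(K, 6) = 5; 5 ⊕ 2 = 7.
Blocks that differ from the original plaintext: P[1], P[2].

P[0] = 7, P[1] = 7, P[2] = A, P[3] = 7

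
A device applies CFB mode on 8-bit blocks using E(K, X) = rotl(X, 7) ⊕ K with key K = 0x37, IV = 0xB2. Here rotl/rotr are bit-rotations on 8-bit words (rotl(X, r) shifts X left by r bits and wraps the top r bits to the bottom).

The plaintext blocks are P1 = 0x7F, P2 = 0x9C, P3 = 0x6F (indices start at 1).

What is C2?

CFB encryption: C_i = P_i ⊕ E(K, C_{i−1}), with C_{0} = IV.
C1: E(K, 0xB2) = 0x6E; 0x7F ⊕ 0x6E = 0x11.
C2: E(K, 0x11) = 0xBF; 0x9C ⊕ 0xBF = 0x23.

C2 = 0x23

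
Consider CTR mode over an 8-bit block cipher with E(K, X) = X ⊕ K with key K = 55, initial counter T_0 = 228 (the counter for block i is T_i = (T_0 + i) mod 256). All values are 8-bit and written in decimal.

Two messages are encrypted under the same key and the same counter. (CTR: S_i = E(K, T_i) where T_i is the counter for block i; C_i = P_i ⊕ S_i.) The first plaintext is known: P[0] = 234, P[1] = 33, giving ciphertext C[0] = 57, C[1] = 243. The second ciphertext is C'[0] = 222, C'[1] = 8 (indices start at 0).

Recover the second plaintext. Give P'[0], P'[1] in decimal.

In CTR with a reused counter, both messages share the same keystream S_i, so C_i ⊕ C'_i = P_i ⊕ P'_i and thus P'_i = P_i ⊕ C_i ⊕ C'_i.
P'[0]: 234 ⊕ 57 ⊕ 222 = 13.
P'[1]: 33 ⊕ 243 ⊕ 8 = 218.

P'[0] = 13, P'[1] = 218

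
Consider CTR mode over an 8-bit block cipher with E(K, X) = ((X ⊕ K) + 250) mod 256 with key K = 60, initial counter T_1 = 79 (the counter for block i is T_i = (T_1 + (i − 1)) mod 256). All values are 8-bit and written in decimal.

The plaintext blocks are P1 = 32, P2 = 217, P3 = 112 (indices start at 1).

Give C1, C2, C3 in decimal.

C1 = 77, C2 = 191, C3 = 23

CTR encryption: S_i = E(K, T_i) where T_i is the counter for block i; C_i = P_i ⊕ S_i.
C1: T = 79, S = E(K, T) = 109; 32 ⊕ 109 = 77.
C2: T = 80, S = E(K, T) = 102; 217 ⊕ 102 = 191.
C3: T = 81, S = E(K, T) = 103; 112 ⊕ 103 = 23.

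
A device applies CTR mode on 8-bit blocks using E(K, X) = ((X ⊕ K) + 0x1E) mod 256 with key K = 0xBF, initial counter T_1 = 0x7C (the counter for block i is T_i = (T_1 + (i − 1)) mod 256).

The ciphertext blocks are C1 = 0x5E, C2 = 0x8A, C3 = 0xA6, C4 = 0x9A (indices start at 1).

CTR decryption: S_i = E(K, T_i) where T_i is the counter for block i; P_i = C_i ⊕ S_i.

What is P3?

P3: T = 0x7E, S = E(K, T) = 0xDF; 0xA6 ⊕ 0xDF = 0x79.

P3 = 0x79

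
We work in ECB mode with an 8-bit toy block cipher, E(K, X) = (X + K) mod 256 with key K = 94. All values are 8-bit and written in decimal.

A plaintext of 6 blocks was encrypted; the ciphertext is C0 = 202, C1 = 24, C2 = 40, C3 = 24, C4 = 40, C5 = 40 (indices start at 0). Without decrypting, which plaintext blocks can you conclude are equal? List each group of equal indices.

P1 = P3; P2 = P4 = P5

ECB encrypts each block independently with the same key, so equal ciphertext blocks imply equal plaintext blocks.
C1 = C3 = 24, so P1 = P3.
C2 = C4 = C5 = 40, so P2 = P4 = P5.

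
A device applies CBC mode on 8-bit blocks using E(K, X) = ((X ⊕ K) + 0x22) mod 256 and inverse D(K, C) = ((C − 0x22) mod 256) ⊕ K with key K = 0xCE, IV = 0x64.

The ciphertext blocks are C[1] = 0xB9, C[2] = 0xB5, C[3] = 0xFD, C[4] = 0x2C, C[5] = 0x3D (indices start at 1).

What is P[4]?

CBC decryption: P_i = D(K, C_i) ⊕ C_{i−1}, with C_{0} = IV.
P[4]: D(K, 0x2C) = 0xC4; 0xC4 ⊕ 0xFD = 0x39.

P[4] = 0x39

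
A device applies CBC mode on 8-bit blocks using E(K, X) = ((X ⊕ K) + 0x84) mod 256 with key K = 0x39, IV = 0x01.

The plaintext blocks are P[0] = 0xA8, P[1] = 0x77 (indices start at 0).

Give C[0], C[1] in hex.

C[0] = 0x14, C[1] = 0xDE

CBC encryption: C_i = E(K, P_i ⊕ C_{i−1}), with C_{−1} = IV.
C[0]: P[0] ⊕ 0x01 = 0xA9; E(K, 0xA9) = 0x14.
C[1]: P[1] ⊕ 0x14 = 0x63; E(K, 0x63) = 0xDE.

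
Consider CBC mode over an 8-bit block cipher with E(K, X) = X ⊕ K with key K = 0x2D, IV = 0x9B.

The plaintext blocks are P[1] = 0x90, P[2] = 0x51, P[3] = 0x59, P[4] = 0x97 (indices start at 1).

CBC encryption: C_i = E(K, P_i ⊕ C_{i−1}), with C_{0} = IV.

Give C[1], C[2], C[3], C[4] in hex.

C[1]: P[1] ⊕ 0x9B = 0x0B; E(K, 0x0B) = 0x26.
C[2]: P[2] ⊕ 0x26 = 0x77; E(K, 0x77) = 0x5A.
C[3]: P[3] ⊕ 0x5A = 0x03; E(K, 0x03) = 0x2E.
C[4]: P[4] ⊕ 0x2E = 0xB9; E(K, 0xB9) = 0x94.

C[1] = 0x26, C[2] = 0x5A, C[3] = 0x2E, C[4] = 0x94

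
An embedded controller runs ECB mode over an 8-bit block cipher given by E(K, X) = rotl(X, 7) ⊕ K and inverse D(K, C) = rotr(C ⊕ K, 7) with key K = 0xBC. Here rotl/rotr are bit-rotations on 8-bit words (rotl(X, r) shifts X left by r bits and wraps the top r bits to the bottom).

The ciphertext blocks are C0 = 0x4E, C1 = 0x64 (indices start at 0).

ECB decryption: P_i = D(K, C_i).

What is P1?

P1 = 0xB1

P1: D(K, 0x64) = 0xB1.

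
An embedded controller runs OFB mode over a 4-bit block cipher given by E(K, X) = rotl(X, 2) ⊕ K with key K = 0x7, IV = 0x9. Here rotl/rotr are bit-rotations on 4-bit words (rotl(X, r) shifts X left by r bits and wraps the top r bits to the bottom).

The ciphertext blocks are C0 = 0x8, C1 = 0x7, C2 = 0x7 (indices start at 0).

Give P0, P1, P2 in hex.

OFB decryption: S_i = E(K, S_{i−1}) with S_{−1} = IV; P_i = C_i ⊕ S_i.
P0: S = E(K, 0x9) = 0x1; 0x8 ⊕ 0x1 = 0x9.
P1: S = E(K, 0x1) = 0x3; 0x7 ⊕ 0x3 = 0x4.
P2: S = E(K, 0x3) = 0xB; 0x7 ⊕ 0xB = 0xC.

P0 = 0x9, P1 = 0x4, P2 = 0xC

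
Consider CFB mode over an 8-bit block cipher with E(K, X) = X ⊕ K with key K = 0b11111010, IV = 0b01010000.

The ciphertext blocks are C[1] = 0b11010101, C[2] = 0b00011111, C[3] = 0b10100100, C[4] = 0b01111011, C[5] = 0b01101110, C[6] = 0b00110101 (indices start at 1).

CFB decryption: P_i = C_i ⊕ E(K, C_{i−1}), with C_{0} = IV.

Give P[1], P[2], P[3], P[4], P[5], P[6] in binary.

P[1] = 0b01111111, P[2] = 0b00110000, P[3] = 0b01000001, P[4] = 0b00100101, P[5] = 0b11101111, P[6] = 0b10100001

P[1]: E(K, 0b01010000) = 0b10101010; 0b11010101 ⊕ 0b10101010 = 0b01111111.
P[2]: E(K, 0b11010101) = 0b00101111; 0b00011111 ⊕ 0b00101111 = 0b00110000.
P[3]: E(K, 0b00011111) = 0b11100101; 0b10100100 ⊕ 0b11100101 = 0b01000001.
P[4]: E(K, 0b10100100) = 0b01011110; 0b01111011 ⊕ 0b01011110 = 0b00100101.
P[5]: E(K, 0b01111011) = 0b10000001; 0b01101110 ⊕ 0b10000001 = 0b11101111.
P[6]: E(K, 0b01101110) = 0b10010100; 0b00110101 ⊕ 0b10010100 = 0b10100001.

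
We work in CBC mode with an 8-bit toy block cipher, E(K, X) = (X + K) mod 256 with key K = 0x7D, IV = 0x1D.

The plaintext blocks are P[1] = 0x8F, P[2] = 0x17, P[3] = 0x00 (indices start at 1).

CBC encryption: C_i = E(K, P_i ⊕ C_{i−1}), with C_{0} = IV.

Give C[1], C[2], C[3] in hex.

C[1]: P[1] ⊕ 0x1D = 0x92; E(K, 0x92) = 0x0F.
C[2]: P[2] ⊕ 0x0F = 0x18; E(K, 0x18) = 0x95.
C[3]: P[3] ⊕ 0x95 = 0x95; E(K, 0x95) = 0x12.

C[1] = 0x0F, C[2] = 0x95, C[3] = 0x12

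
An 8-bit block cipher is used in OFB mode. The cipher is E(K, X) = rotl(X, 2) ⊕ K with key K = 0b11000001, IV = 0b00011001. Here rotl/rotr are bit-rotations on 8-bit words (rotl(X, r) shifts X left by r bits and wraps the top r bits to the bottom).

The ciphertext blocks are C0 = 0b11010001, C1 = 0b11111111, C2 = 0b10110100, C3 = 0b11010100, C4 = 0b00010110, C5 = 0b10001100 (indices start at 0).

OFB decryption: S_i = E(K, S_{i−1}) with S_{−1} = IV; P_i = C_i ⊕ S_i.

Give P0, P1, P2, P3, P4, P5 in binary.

P0: S = E(K, 0b00011001) = 0b10100101; 0b11010001 ⊕ 0b10100101 = 0b01110100.
P1: S = E(K, 0b10100101) = 0b01010111; 0b11111111 ⊕ 0b01010111 = 0b10101000.
P2: S = E(K, 0b01010111) = 0b10011100; 0b10110100 ⊕ 0b10011100 = 0b00101000.
P3: S = E(K, 0b10011100) = 0b10110011; 0b11010100 ⊕ 0b10110011 = 0b01100111.
P4: S = E(K, 0b10110011) = 0b00001111; 0b00010110 ⊕ 0b00001111 = 0b00011001.
P5: S = E(K, 0b00001111) = 0b11111101; 0b10001100 ⊕ 0b11111101 = 0b01110001.

P0 = 0b01110100, P1 = 0b10101000, P2 = 0b00101000, P3 = 0b01100111, P4 = 0b00011001, P5 = 0b01110001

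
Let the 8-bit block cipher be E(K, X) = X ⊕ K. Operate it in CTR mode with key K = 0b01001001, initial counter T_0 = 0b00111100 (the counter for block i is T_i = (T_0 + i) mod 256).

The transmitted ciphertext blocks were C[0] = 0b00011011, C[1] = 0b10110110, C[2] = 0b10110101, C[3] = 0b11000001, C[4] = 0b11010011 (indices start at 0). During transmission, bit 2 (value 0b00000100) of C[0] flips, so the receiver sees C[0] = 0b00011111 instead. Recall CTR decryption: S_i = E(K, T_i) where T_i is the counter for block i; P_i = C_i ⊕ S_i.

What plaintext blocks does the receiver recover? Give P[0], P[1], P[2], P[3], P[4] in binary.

Only C[0] changed, to 0b00011111. In CTR, a change in C_i flips the same bit in P_i only; the keystream is unaffected. Decrypting the received ciphertext:
P[0]: T = 0b00111100, S = E(K, T) = 0b01110101; 0b00011111 ⊕ 0b01110101 = 0b01101010.
P[1]: T = 0b00111101, S = E(K, T) = 0b01110100; 0b10110110 ⊕ 0b01110100 = 0b11000010.
P[2]: T = 0b00111110, S = E(K, T) = 0b01110111; 0b10110101 ⊕ 0b01110111 = 0b11000010.
P[3]: T = 0b00111111, S = E(K, T) = 0b01110110; 0b11000001 ⊕ 0b01110110 = 0b10110111.
P[4]: T = 0b01000000, S = E(K, T) = 0b00001001; 0b11010011 ⊕ 0b00001001 = 0b11011010.
Blocks that differ from the original plaintext: P[0].

P[0] = 0b01101010, P[1] = 0b11000010, P[2] = 0b11000010, P[3] = 0b10110111, P[4] = 0b11011010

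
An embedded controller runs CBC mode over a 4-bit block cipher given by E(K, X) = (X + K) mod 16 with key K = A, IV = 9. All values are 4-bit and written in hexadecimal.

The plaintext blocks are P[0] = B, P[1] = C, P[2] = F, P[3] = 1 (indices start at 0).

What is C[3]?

C[3] = 8

CBC encryption: C_i = E(K, P_i ⊕ C_{i−1}), with C_{−1} = IV.
C[0]: P[0] ⊕ 9 = 2; E(K, 2) = C.
C[1]: P[1] ⊕ C = 0; E(K, 0) = A.
C[2]: P[2] ⊕ A = 5; E(K, 5) = F.
C[3]: P[3] ⊕ F = E; E(K, E) = 8.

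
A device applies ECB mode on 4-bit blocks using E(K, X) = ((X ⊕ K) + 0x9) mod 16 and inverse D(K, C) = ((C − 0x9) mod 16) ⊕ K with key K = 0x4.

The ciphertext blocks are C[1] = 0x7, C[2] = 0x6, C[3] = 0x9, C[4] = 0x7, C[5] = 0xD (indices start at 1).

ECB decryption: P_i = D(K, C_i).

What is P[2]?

P[2]: D(K, 0x6) = 0x9.

P[2] = 0x9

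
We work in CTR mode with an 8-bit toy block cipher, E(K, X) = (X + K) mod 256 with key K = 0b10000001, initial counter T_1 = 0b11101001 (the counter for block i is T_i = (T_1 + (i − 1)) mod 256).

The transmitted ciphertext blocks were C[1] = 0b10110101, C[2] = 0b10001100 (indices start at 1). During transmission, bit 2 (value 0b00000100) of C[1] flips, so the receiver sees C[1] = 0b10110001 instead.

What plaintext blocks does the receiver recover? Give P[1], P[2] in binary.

P[1] = 0b11011011, P[2] = 0b11100111

CTR decryption: S_i = E(K, T_i) where T_i is the counter for block i; P_i = C_i ⊕ S_i.
Only C[1] changed, to 0b10110001. In CTR, a change in C_i flips the same bit in P_i only; the keystream is unaffected. Decrypting the received ciphertext:
P[1]: T = 0b11101001, S = E(K, T) = 0b01101010; 0b10110001 ⊕ 0b01101010 = 0b11011011.
P[2]: T = 0b11101010, S = E(K, T) = 0b01101011; 0b10001100 ⊕ 0b01101011 = 0b11100111.
Blocks that differ from the original plaintext: P[1].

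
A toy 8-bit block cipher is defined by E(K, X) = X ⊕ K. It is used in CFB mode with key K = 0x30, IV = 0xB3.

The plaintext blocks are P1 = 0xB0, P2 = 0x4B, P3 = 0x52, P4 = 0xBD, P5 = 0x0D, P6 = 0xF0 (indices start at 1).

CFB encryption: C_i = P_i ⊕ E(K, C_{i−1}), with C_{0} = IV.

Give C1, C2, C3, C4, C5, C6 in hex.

C1 = 0x33, C2 = 0x48, C3 = 0x2A, C4 = 0xA7, C5 = 0x9A, C6 = 0x5A

C1: E(K, 0xB3) = 0x83; 0xB0 ⊕ 0x83 = 0x33.
C2: E(K, 0x33) = 0x03; 0x4B ⊕ 0x03 = 0x48.
C3: E(K, 0x48) = 0x78; 0x52 ⊕ 0x78 = 0x2A.
C4: E(K, 0x2A) = 0x1A; 0xBD ⊕ 0x1A = 0xA7.
C5: E(K, 0xA7) = 0x97; 0x0D ⊕ 0x97 = 0x9A.
C6: E(K, 0x9A) = 0xAA; 0xF0 ⊕ 0xAA = 0x5A.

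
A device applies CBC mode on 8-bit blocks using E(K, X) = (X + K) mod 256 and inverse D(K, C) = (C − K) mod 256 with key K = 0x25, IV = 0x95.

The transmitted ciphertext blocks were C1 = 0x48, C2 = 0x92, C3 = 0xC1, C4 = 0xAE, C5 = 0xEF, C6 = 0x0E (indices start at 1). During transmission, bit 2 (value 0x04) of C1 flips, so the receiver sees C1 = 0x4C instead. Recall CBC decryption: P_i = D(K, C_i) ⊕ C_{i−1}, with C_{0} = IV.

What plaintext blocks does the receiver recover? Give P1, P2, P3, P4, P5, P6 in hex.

P1 = 0xB2, P2 = 0x21, P3 = 0x0E, P4 = 0x48, P5 = 0x64, P6 = 0x06

Only C1 changed, to 0x4C. In CBC, a change in C_i garbles P_i and flips the same bit in P_{i+1}. Decrypting the received ciphertext:
P1: D(K, 0x4C) = 0x27; 0x27 ⊕ 0x95 = 0xB2.
P2: D(K, 0x92) = 0x6D; 0x6D ⊕ 0x4C = 0x21.
P3: D(K, 0xC1) = 0x9C; 0x9C ⊕ 0x92 = 0x0E.
P4: D(K, 0xAE) = 0x89; 0x89 ⊕ 0xC1 = 0x48.
P5: D(K, 0xEF) = 0xCA; 0xCA ⊕ 0xAE = 0x64.
P6: D(K, 0x0E) = 0xE9; 0xE9 ⊕ 0xEF = 0x06.
Blocks that differ from the original plaintext: P1, P2.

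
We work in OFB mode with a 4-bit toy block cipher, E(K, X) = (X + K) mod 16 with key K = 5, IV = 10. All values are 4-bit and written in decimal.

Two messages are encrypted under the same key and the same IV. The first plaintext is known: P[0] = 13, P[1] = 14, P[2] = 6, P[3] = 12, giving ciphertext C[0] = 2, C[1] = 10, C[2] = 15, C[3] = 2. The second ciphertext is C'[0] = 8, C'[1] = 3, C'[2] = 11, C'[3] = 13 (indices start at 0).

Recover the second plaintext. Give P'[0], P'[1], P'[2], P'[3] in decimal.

In OFB with a reused IV, both messages share the same keystream S_i, so C_i ⊕ C'_i = P_i ⊕ P'_i and thus P'_i = P_i ⊕ C_i ⊕ C'_i.
P'[0]: 13 ⊕ 2 ⊕ 8 = 7.
P'[1]: 14 ⊕ 10 ⊕ 3 = 7.
P'[2]: 6 ⊕ 15 ⊕ 11 = 2.
P'[3]: 12 ⊕ 2 ⊕ 13 = 3.

P'[0] = 7, P'[1] = 7, P'[2] = 2, P'[3] = 3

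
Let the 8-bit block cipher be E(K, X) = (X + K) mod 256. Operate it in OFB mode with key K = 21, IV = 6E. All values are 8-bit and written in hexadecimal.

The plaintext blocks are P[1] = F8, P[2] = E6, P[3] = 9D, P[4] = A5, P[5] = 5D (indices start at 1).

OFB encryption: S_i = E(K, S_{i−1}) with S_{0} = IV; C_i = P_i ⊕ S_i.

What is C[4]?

C[4] = 57

C[1]: S = E(K, 6E) = 8F; F8 ⊕ 8F = 77.
C[2]: S = E(K, 8F) = B0; E6 ⊕ B0 = 56.
C[3]: S = E(K, B0) = D1; 9D ⊕ D1 = 4C.
C[4]: S = E(K, D1) = F2; A5 ⊕ F2 = 57.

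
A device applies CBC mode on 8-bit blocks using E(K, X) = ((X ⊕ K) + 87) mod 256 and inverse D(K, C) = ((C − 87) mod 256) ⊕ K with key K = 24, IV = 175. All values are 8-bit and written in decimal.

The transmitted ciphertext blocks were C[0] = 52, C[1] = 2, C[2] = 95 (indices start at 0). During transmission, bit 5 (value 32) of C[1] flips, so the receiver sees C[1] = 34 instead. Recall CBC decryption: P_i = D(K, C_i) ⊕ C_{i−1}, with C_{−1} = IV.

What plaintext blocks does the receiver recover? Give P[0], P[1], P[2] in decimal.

Only C[1] changed, to 34. In CBC, a change in C_i garbles P_i and flips the same bit in P_{i+1}. Decrypting the received ciphertext:
P[0]: D(K, 52) = 197; 197 ⊕ 175 = 106.
P[1]: D(K, 34) = 211; 211 ⊕ 52 = 231.
P[2]: D(K, 95) = 16; 16 ⊕ 34 = 50.
Blocks that differ from the original plaintext: P[1], P[2].

P[0] = 106, P[1] = 231, P[2] = 50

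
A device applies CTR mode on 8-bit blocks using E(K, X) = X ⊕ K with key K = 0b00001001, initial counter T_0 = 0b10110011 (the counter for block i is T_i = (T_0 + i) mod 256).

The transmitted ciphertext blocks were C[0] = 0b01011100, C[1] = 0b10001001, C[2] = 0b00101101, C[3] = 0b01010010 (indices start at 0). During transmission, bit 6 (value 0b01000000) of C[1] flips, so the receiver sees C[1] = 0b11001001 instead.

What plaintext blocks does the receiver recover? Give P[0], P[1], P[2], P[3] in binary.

P[0] = 0b11100110, P[1] = 0b01110100, P[2] = 0b10010001, P[3] = 0b11101101

CTR decryption: S_i = E(K, T_i) where T_i is the counter for block i; P_i = C_i ⊕ S_i.
Only C[1] changed, to 0b11001001. In CTR, a change in C_i flips the same bit in P_i only; the keystream is unaffected. Decrypting the received ciphertext:
P[0]: T = 0b10110011, S = E(K, T) = 0b10111010; 0b01011100 ⊕ 0b10111010 = 0b11100110.
P[1]: T = 0b10110100, S = E(K, T) = 0b10111101; 0b11001001 ⊕ 0b10111101 = 0b01110100.
P[2]: T = 0b10110101, S = E(K, T) = 0b10111100; 0b00101101 ⊕ 0b10111100 = 0b10010001.
P[3]: T = 0b10110110, S = E(K, T) = 0b10111111; 0b01010010 ⊕ 0b10111111 = 0b11101101.
Blocks that differ from the original plaintext: P[1].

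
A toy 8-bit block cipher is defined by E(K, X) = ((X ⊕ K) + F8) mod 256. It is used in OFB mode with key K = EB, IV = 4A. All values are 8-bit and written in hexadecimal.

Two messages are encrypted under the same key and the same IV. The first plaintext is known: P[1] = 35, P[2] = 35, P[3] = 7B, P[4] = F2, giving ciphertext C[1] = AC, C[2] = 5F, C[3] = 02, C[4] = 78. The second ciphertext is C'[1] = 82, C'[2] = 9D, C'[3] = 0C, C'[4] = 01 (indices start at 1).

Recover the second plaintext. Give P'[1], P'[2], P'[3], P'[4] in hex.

P'[1] = 1B, P'[2] = F7, P'[3] = 75, P'[4] = 8B

In OFB with a reused IV, both messages share the same keystream S_i, so C_i ⊕ C'_i = P_i ⊕ P'_i and thus P'_i = P_i ⊕ C_i ⊕ C'_i.
P'[1]: 35 ⊕ AC ⊕ 82 = 1B.
P'[2]: 35 ⊕ 5F ⊕ 9D = F7.
P'[3]: 7B ⊕ 02 ⊕ 0C = 75.
P'[4]: F2 ⊕ 78 ⊕ 01 = 8B.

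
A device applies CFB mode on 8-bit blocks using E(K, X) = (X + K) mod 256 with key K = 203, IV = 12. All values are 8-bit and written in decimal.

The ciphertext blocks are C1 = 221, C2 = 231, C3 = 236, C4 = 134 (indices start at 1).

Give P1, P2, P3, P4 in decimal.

CFB decryption: P_i = C_i ⊕ E(K, C_{i−1}), with C_{0} = IV.
P1: E(K, 12) = 215; 221 ⊕ 215 = 10.
P2: E(K, 221) = 168; 231 ⊕ 168 = 79.
P3: E(K, 231) = 178; 236 ⊕ 178 = 94.
P4: E(K, 236) = 183; 134 ⊕ 183 = 49.

P1 = 10, P2 = 79, P3 = 94, P4 = 49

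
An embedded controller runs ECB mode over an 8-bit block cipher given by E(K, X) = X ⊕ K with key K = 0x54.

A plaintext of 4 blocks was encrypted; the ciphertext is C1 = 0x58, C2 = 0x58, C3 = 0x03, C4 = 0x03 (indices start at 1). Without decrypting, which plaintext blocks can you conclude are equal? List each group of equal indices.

P1 = P2; P3 = P4

ECB encrypts each block independently with the same key, so equal ciphertext blocks imply equal plaintext blocks.
C1 = C2 = 0x58, so P1 = P2.
C3 = C4 = 0x03, so P3 = P4.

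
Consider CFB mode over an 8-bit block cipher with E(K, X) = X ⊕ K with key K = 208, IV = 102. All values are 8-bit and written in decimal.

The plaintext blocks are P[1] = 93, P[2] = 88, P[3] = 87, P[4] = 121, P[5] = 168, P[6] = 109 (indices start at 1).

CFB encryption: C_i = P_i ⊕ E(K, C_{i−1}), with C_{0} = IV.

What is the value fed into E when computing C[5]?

77

C[1]: E(K, 102) = 182; 93 ⊕ 182 = 235.
C[2]: E(K, 235) = 59; 88 ⊕ 59 = 99.
C[3]: E(K, 99) = 179; 87 ⊕ 179 = 228.
C[4]: E(K, 228) = 52; 121 ⊕ 52 = 77.
C[5]: E(K, 77) = 157; 168 ⊕ 157 = 53.
So the input to E for block [5] is 77.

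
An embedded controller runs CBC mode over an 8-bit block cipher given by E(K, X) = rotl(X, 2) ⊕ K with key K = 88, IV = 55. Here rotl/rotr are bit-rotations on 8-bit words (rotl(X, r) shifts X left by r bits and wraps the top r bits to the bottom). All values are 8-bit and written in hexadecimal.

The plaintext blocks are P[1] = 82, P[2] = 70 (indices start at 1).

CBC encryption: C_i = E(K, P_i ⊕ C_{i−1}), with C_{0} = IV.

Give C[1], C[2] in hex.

C[1] = D7, C[2] = 16

C[1]: P[1] ⊕ 55 = D7; E(K, D7) = D7.
C[2]: P[2] ⊕ D7 = A7; E(K, A7) = 16.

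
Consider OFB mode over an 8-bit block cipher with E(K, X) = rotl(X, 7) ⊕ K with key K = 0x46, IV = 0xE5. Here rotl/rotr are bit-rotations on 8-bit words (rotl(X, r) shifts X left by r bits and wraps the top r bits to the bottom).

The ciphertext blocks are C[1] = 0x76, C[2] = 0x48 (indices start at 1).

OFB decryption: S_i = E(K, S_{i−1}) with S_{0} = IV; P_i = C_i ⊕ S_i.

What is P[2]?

P[2] = 0x54

P[1]: S = E(K, 0xE5) = 0xB4; 0x76 ⊕ 0xB4 = 0xC2.
P[2]: S = E(K, 0xB4) = 0x1C; 0x48 ⊕ 0x1C = 0x54.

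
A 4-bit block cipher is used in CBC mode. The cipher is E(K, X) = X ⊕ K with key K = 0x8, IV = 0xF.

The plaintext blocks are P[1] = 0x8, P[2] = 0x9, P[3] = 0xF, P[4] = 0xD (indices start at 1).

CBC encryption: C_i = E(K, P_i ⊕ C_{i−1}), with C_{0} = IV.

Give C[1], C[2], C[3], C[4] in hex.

C[1]: P[1] ⊕ 0xF = 0x7; E(K, 0x7) = 0xF.
C[2]: P[2] ⊕ 0xF = 0x6; E(K, 0x6) = 0xE.
C[3]: P[3] ⊕ 0xE = 0x1; E(K, 0x1) = 0x9.
C[4]: P[4] ⊕ 0x9 = 0x4; E(K, 0x4) = 0xC.

C[1] = 0xF, C[2] = 0xE, C[3] = 0x9, C[4] = 0xC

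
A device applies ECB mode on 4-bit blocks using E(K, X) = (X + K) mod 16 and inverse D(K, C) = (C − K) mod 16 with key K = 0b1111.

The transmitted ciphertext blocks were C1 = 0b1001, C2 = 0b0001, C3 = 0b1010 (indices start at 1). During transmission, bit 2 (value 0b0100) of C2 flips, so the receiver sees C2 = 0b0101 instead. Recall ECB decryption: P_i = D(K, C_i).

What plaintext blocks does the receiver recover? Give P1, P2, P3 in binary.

P1 = 0b1010, P2 = 0b0110, P3 = 0b1011

Only C2 changed, to 0b0101. In ECB, a change in C_i affects only P_i. Decrypting the received ciphertext:
P1: D(K, 0b1001) = 0b1010.
P2: D(K, 0b0101) = 0b0110.
P3: D(K, 0b1010) = 0b1011.
Blocks that differ from the original plaintext: P2.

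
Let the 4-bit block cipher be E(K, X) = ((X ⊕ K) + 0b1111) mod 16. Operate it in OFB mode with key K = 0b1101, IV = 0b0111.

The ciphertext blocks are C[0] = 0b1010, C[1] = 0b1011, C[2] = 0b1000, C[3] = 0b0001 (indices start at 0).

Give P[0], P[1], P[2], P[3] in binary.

P[0] = 0b0011, P[1] = 0b1000, P[2] = 0b0101, P[3] = 0b1110

OFB decryption: S_i = E(K, S_{i−1}) with S_{−1} = IV; P_i = C_i ⊕ S_i.
P[0]: S = E(K, 0b0111) = 0b1001; 0b1010 ⊕ 0b1001 = 0b0011.
P[1]: S = E(K, 0b1001) = 0b0011; 0b1011 ⊕ 0b0011 = 0b1000.
P[2]: S = E(K, 0b0011) = 0b1101; 0b1000 ⊕ 0b1101 = 0b0101.
P[3]: S = E(K, 0b1101) = 0b1111; 0b0001 ⊕ 0b1111 = 0b1110.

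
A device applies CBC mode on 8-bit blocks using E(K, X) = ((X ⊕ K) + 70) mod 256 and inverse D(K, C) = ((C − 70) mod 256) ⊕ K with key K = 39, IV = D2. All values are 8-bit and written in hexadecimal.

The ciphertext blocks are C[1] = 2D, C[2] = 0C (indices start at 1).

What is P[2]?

P[2] = 88

CBC decryption: P_i = D(K, C_i) ⊕ C_{i−1}, with C_{0} = IV.
P[2]: D(K, 0C) = A5; A5 ⊕ 2D = 88.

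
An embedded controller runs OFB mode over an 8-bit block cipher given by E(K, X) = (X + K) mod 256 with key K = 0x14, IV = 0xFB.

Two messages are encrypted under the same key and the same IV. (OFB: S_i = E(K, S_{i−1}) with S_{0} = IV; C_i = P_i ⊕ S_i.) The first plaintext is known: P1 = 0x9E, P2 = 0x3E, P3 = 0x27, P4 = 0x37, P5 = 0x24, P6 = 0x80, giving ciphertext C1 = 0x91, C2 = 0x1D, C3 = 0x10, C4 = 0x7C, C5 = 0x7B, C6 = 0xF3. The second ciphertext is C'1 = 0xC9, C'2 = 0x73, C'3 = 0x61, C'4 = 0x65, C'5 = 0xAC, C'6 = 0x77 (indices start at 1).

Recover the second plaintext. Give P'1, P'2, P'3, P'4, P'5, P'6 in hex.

P'1 = 0xC6, P'2 = 0x50, P'3 = 0x56, P'4 = 0x2E, P'5 = 0xF3, P'6 = 0x04

In OFB with a reused IV, both messages share the same keystream S_i, so C_i ⊕ C'_i = P_i ⊕ P'_i and thus P'_i = P_i ⊕ C_i ⊕ C'_i.
P'1: 0x9E ⊕ 0x91 ⊕ 0xC9 = 0xC6.
P'2: 0x3E ⊕ 0x1D ⊕ 0x73 = 0x50.
P'3: 0x27 ⊕ 0x10 ⊕ 0x61 = 0x56.
P'4: 0x37 ⊕ 0x7C ⊕ 0x65 = 0x2E.
P'5: 0x24 ⊕ 0x7B ⊕ 0xAC = 0xF3.
P'6: 0x80 ⊕ 0xF3 ⊕ 0x77 = 0x04.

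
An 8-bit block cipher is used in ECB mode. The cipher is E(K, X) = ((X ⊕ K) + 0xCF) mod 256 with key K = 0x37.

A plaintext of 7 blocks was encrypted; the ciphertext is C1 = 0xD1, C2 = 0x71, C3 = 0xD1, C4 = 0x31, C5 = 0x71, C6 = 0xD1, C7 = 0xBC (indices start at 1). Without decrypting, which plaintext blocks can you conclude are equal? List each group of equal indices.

ECB encrypts each block independently with the same key, so equal ciphertext blocks imply equal plaintext blocks.
C1 = C3 = C6 = 0xD1, so P1 = P3 = P6.
C2 = C5 = 0x71, so P2 = P5.

P1 = P3 = P6; P2 = P5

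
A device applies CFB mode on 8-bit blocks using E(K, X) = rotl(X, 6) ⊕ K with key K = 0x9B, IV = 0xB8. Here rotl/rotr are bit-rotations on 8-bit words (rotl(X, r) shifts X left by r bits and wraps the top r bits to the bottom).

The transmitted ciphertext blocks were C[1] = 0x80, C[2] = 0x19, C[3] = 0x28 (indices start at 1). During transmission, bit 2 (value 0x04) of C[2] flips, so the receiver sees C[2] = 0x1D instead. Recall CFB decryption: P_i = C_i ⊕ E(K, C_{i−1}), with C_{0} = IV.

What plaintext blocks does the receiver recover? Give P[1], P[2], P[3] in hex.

P[1] = 0x35, P[2] = 0xA6, P[3] = 0xF4

Only C[2] changed, to 0x1D. In CFB, a change in C_i flips the same bit in P_i and garbles P_{i+1}. Decrypting the received ciphertext:
P[1]: E(K, 0xB8) = 0xB5; 0x80 ⊕ 0xB5 = 0x35.
P[2]: E(K, 0x80) = 0xBB; 0x1D ⊕ 0xBB = 0xA6.
P[3]: E(K, 0x1D) = 0xDC; 0x28 ⊕ 0xDC = 0xF4.
Blocks that differ from the original plaintext: P[2], P[3].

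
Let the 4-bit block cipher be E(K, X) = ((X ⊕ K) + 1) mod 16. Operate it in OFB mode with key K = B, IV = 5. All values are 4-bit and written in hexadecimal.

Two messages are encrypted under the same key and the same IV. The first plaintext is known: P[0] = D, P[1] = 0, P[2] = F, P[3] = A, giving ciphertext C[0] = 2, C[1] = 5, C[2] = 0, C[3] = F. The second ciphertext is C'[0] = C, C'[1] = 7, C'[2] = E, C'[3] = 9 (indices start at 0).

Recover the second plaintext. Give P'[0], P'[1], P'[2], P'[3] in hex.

P'[0] = 3, P'[1] = 2, P'[2] = 1, P'[3] = C

In OFB with a reused IV, both messages share the same keystream S_i, so C_i ⊕ C'_i = P_i ⊕ P'_i and thus P'_i = P_i ⊕ C_i ⊕ C'_i.
P'[0]: D ⊕ 2 ⊕ C = 3.
P'[1]: 0 ⊕ 5 ⊕ 7 = 2.
P'[2]: F ⊕ 0 ⊕ E = 1.
P'[3]: A ⊕ F ⊕ 9 = C.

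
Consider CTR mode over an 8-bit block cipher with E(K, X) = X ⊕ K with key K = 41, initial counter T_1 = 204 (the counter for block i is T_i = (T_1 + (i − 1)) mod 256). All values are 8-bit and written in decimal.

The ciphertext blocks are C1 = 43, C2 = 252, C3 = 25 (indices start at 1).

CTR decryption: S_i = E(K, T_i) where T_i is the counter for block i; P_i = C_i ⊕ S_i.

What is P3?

P3: T = 206, S = E(K, T) = 231; 25 ⊕ 231 = 254.

P3 = 254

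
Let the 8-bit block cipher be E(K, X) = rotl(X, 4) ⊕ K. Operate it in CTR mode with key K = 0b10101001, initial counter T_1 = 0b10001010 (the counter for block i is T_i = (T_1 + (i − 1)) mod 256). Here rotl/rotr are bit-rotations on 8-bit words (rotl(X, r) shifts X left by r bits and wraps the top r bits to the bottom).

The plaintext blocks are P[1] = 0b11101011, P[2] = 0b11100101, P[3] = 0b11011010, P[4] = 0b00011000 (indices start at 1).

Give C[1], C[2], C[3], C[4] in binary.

C[1] = 0b11101010, C[2] = 0b11110100, C[3] = 0b10111011, C[4] = 0b01101001

CTR encryption: S_i = E(K, T_i) where T_i is the counter for block i; C_i = P_i ⊕ S_i.
C[1]: T = 0b10001010, S = E(K, T) = 0b00000001; 0b11101011 ⊕ 0b00000001 = 0b11101010.
C[2]: T = 0b10001011, S = E(K, T) = 0b00010001; 0b11100101 ⊕ 0b00010001 = 0b11110100.
C[3]: T = 0b10001100, S = E(K, T) = 0b01100001; 0b11011010 ⊕ 0b01100001 = 0b10111011.
C[4]: T = 0b10001101, S = E(K, T) = 0b01110001; 0b00011000 ⊕ 0b01110001 = 0b01101001.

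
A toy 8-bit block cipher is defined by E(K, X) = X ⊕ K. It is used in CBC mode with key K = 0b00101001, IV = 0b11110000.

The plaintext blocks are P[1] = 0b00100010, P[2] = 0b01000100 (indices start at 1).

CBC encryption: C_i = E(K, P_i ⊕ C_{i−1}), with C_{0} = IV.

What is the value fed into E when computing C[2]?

C[1]: P[1] ⊕ 0b11110000 = 0b11010010; E(K, 0b11010010) = 0b11111011.
C[2]: P[2] ⊕ 0b11111011 = 0b10111111; E(K, 0b10111111) = 0b10010110.
So the input to E for block [2] is 0b10111111.

0b10111111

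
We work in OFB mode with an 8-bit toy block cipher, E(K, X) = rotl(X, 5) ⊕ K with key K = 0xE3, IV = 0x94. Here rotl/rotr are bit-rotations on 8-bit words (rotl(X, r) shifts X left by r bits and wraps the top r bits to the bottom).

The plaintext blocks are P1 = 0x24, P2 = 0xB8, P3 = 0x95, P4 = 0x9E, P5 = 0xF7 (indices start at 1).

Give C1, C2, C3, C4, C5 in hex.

C1 = 0x55, C2 = 0x75, C3 = 0xCF, C4 = 0x36, C5 = 0x01

OFB encryption: S_i = E(K, S_{i−1}) with S_{0} = IV; C_i = P_i ⊕ S_i.
C1: S = E(K, 0x94) = 0x71; 0x24 ⊕ 0x71 = 0x55.
C2: S = E(K, 0x71) = 0xCD; 0xB8 ⊕ 0xCD = 0x75.
C3: S = E(K, 0xCD) = 0x5A; 0x95 ⊕ 0x5A = 0xCF.
C4: S = E(K, 0x5A) = 0xA8; 0x9E ⊕ 0xA8 = 0x36.
C5: S = E(K, 0xA8) = 0xF6; 0xF7 ⊕ 0xF6 = 0x01.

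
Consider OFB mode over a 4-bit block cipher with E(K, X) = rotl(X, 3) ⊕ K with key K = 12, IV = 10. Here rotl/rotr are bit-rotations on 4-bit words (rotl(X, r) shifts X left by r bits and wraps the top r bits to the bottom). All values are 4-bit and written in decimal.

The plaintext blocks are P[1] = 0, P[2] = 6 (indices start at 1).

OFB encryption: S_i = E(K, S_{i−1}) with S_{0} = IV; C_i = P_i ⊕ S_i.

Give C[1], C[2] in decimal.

C[1]: S = E(K, 10) = 9; 0 ⊕ 9 = 9.
C[2]: S = E(K, 9) = 0; 6 ⊕ 0 = 6.

C[1] = 9, C[2] = 6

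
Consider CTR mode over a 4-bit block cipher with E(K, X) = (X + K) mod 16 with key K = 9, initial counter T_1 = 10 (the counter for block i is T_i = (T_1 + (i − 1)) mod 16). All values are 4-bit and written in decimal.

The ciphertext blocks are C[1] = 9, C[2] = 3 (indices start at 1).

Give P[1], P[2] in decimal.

P[1] = 10, P[2] = 7

CTR decryption: S_i = E(K, T_i) where T_i is the counter for block i; P_i = C_i ⊕ S_i.
P[1]: T = 10, S = E(K, T) = 3; 9 ⊕ 3 = 10.
P[2]: T = 11, S = E(K, T) = 4; 3 ⊕ 4 = 7.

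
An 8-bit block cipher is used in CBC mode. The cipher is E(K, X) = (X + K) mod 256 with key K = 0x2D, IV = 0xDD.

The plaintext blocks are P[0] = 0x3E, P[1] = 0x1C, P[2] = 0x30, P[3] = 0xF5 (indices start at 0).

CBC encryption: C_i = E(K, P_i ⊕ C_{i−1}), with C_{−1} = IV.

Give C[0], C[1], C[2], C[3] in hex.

C[0]: P[0] ⊕ 0xDD = 0xE3; E(K, 0xE3) = 0x10.
C[1]: P[1] ⊕ 0x10 = 0x0C; E(K, 0x0C) = 0x39.
C[2]: P[2] ⊕ 0x39 = 0x09; E(K, 0x09) = 0x36.
C[3]: P[3] ⊕ 0x36 = 0xC3; E(K, 0xC3) = 0xF0.

C[0] = 0x10, C[1] = 0x39, C[2] = 0x36, C[3] = 0xF0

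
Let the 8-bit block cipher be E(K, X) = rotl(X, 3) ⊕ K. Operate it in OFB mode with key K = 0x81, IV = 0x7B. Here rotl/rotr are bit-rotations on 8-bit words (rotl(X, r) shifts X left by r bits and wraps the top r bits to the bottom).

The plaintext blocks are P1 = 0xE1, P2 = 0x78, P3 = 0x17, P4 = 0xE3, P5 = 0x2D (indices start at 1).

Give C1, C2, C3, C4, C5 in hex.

C1 = 0xBB, C2 = 0x2B, C3 = 0x0C, C4 = 0xBA, C5 = 0x66

OFB encryption: S_i = E(K, S_{i−1}) with S_{0} = IV; C_i = P_i ⊕ S_i.
C1: S = E(K, 0x7B) = 0x5A; 0xE1 ⊕ 0x5A = 0xBB.
C2: S = E(K, 0x5A) = 0x53; 0x78 ⊕ 0x53 = 0x2B.
C3: S = E(K, 0x53) = 0x1B; 0x17 ⊕ 0x1B = 0x0C.
C4: S = E(K, 0x1B) = 0x59; 0xE3 ⊕ 0x59 = 0xBA.
C5: S = E(K, 0x59) = 0x4B; 0x2D ⊕ 0x4B = 0x66.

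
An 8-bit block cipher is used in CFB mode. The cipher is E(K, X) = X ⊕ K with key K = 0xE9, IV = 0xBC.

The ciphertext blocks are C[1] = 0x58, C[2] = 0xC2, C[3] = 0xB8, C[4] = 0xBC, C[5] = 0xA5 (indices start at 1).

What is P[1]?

P[1] = 0x0D

CFB decryption: P_i = C_i ⊕ E(K, C_{i−1}), with C_{0} = IV.
P[1]: E(K, 0xBC) = 0x55; 0x58 ⊕ 0x55 = 0x0D.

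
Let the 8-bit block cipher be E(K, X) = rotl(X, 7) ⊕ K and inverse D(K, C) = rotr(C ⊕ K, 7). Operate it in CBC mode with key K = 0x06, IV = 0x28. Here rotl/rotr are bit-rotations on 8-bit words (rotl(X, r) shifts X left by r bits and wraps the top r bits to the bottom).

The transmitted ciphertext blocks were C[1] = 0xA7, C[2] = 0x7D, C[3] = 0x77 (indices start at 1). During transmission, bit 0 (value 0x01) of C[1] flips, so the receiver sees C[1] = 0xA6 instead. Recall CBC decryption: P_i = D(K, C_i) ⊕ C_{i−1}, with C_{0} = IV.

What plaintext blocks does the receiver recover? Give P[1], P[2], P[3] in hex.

P[1] = 0x69, P[2] = 0x50, P[3] = 0x9F

Only C[1] changed, to 0xA6. In CBC, a change in C_i garbles P_i and flips the same bit in P_{i+1}. Decrypting the received ciphertext:
P[1]: D(K, 0xA6) = 0x41; 0x41 ⊕ 0x28 = 0x69.
P[2]: D(K, 0x7D) = 0xF6; 0xF6 ⊕ 0xA6 = 0x50.
P[3]: D(K, 0x77) = 0xE2; 0xE2 ⊕ 0x7D = 0x9F.
Blocks that differ from the original plaintext: P[1], P[2].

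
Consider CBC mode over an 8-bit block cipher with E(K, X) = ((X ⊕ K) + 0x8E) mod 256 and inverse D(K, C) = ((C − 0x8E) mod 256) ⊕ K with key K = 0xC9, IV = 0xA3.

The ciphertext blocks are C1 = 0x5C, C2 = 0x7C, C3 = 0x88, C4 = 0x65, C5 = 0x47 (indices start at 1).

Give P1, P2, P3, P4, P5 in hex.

P1 = 0xA4, P2 = 0x7B, P3 = 0x4F, P4 = 0x96, P5 = 0x15

CBC decryption: P_i = D(K, C_i) ⊕ C_{i−1}, with C_{0} = IV.
P1: D(K, 0x5C) = 0x07; 0x07 ⊕ 0xA3 = 0xA4.
P2: D(K, 0x7C) = 0x27; 0x27 ⊕ 0x5C = 0x7B.
P3: D(K, 0x88) = 0x33; 0x33 ⊕ 0x7C = 0x4F.
P4: D(K, 0x65) = 0x1E; 0x1E ⊕ 0x88 = 0x96.
P5: D(K, 0x47) = 0x70; 0x70 ⊕ 0x65 = 0x15.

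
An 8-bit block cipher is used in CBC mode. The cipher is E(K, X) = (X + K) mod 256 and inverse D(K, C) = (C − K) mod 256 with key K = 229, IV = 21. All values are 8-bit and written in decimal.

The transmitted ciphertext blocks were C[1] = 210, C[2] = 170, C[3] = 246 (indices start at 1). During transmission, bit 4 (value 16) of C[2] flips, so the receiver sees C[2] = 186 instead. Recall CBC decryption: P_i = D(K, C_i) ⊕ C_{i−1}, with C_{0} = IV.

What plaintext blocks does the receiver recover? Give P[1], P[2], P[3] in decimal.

Only C[2] changed, to 186. In CBC, a change in C_i garbles P_i and flips the same bit in P_{i+1}. Decrypting the received ciphertext:
P[1]: D(K, 210) = 237; 237 ⊕ 21 = 248.
P[2]: D(K, 186) = 213; 213 ⊕ 210 = 7.
P[3]: D(K, 246) = 17; 17 ⊕ 186 = 171.
Blocks that differ from the original plaintext: P[2], P[3].

P[1] = 248, P[2] = 7, P[3] = 171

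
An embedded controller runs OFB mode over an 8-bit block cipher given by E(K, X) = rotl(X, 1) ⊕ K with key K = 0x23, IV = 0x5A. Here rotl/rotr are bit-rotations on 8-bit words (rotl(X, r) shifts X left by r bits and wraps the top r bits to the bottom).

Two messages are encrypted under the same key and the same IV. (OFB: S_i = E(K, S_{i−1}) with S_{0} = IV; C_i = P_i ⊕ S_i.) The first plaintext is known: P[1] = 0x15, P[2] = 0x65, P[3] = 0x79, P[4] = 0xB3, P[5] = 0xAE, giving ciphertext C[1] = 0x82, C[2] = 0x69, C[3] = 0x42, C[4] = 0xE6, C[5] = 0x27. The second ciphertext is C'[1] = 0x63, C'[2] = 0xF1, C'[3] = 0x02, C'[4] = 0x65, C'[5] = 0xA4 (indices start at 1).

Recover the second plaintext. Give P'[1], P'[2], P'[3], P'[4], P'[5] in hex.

P'[1] = 0xF4, P'[2] = 0xFD, P'[3] = 0x39, P'[4] = 0x30, P'[5] = 0x2D

In OFB with a reused IV, both messages share the same keystream S_i, so C_i ⊕ C'_i = P_i ⊕ P'_i and thus P'_i = P_i ⊕ C_i ⊕ C'_i.
P'[1]: 0x15 ⊕ 0x82 ⊕ 0x63 = 0xF4.
P'[2]: 0x65 ⊕ 0x69 ⊕ 0xF1 = 0xFD.
P'[3]: 0x79 ⊕ 0x42 ⊕ 0x02 = 0x39.
P'[4]: 0xB3 ⊕ 0xE6 ⊕ 0x65 = 0x30.
P'[5]: 0xAE ⊕ 0x27 ⊕ 0xA4 = 0x2D.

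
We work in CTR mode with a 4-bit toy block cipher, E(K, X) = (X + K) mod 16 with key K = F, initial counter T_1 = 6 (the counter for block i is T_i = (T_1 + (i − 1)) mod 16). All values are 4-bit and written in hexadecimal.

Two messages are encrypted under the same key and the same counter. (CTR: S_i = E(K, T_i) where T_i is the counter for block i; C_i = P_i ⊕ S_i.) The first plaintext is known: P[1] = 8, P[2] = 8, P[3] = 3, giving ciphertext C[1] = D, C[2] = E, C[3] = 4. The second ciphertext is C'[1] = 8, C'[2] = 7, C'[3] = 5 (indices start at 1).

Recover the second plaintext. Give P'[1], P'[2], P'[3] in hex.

P'[1] = D, P'[2] = 1, P'[3] = 2

In CTR with a reused counter, both messages share the same keystream S_i, so C_i ⊕ C'_i = P_i ⊕ P'_i and thus P'_i = P_i ⊕ C_i ⊕ C'_i.
P'[1]: 8 ⊕ D ⊕ 8 = D.
P'[2]: 8 ⊕ E ⊕ 7 = 1.
P'[3]: 3 ⊕ 4 ⊕ 5 = 2.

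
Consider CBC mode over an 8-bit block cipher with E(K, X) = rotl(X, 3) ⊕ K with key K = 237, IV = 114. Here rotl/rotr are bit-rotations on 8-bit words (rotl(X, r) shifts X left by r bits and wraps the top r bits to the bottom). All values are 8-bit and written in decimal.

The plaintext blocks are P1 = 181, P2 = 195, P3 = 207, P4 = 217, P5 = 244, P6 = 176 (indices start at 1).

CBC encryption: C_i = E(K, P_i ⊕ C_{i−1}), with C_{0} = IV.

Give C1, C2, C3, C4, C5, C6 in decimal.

C1: P1 ⊕ 114 = 199; E(K, 199) = 211.
C2: P2 ⊕ 211 = 16; E(K, 16) = 109.
C3: P3 ⊕ 109 = 162; E(K, 162) = 248.
C4: P4 ⊕ 248 = 33; E(K, 33) = 228.
C5: P5 ⊕ 228 = 16; E(K, 16) = 109.
C6: P6 ⊕ 109 = 221; E(K, 221) = 3.

C1 = 211, C2 = 109, C3 = 248, C4 = 228, C5 = 109, C6 = 3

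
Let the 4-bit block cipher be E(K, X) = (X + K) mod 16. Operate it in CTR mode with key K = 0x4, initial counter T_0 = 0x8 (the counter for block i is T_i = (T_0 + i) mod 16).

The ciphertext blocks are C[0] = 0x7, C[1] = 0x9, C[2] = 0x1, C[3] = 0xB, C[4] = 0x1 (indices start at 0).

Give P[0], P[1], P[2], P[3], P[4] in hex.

P[0] = 0xB, P[1] = 0x4, P[2] = 0xF, P[3] = 0x4, P[4] = 0x1

CTR decryption: S_i = E(K, T_i) where T_i is the counter for block i; P_i = C_i ⊕ S_i.
P[0]: T = 0x8, S = E(K, T) = 0xC; 0x7 ⊕ 0xC = 0xB.
P[1]: T = 0x9, S = E(K, T) = 0xD; 0x9 ⊕ 0xD = 0x4.
P[2]: T = 0xA, S = E(K, T) = 0xE; 0x1 ⊕ 0xE = 0xF.
P[3]: T = 0xB, S = E(K, T) = 0xF; 0xB ⊕ 0xF = 0x4.
P[4]: T = 0xC, S = E(K, T) = 0x0; 0x1 ⊕ 0x0 = 0x1.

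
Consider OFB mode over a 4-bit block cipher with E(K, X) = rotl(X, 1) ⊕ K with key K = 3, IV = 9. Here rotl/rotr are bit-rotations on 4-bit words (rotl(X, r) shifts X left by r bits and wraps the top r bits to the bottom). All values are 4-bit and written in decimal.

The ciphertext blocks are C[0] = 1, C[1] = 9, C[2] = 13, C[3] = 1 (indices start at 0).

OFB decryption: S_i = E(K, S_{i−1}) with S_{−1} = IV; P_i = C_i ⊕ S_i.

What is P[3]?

P[0]: S = E(K, 9) = 0; 1 ⊕ 0 = 1.
P[1]: S = E(K, 0) = 3; 9 ⊕ 3 = 10.
P[2]: S = E(K, 3) = 5; 13 ⊕ 5 = 8.
P[3]: S = E(K, 5) = 9; 1 ⊕ 9 = 8.

P[3] = 8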